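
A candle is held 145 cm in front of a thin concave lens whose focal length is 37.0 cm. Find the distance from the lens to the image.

29.5 cm

For a concave lens, f = -37.0 cm.
Lens equation: 1/q = 1/f − 1/p = 1/(-37.00) − 1/(145) = -0.02703 − 0.006897 = -0.03392, so q = -29.5 cm.
The image is virtual, upright and reduced, on the same side as the object.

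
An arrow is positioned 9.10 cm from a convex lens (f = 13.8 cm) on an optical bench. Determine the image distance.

26.7 cm

Thin-lens equation: 1/q = 1/f − 1/p = 1/(13.80) − 1/(9.10) = 0.07246 − 0.1099 = -0.03743, so q = -26.7 cm.
The image is virtual, upright and enlarged, on the same side as the object.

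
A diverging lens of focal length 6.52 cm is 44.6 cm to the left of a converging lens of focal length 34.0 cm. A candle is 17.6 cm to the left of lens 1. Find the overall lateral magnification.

f₁ = −6.52 cm (diverging).
Lens 1: 1/d_i1 = 1/(-6.52) − 1/(17.6) = -0.2102, so d_i1 = -4.758 cm; m₁ = −d_i1/d_o1 = +0.2703.
d_o2 = 44.6 − (-4.758) = 49.36 cm.
Lens 2: 1/d_i2 = 1/(34.0) − 1/(49.36) = 0.009152, so d_i2 = 109.3 cm; m₂ = −d_i2/d_o2 = -2.214.
m = m₁·m₂ = (+0.2703)(-2.214) = -0.598.

m = -0.598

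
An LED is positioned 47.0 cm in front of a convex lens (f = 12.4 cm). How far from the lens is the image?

Lens equation: 1/s_i = 1/f − 1/s_o = 1/(12.40) − 1/(47.0) = 0.08065 − 0.02128 = 0.05937, so s_i = 16.8 cm.
The image is real, inverted and reduced, on the far side of the lens.

16.8 cm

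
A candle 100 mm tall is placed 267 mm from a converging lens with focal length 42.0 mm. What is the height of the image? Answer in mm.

1/d_i = 1/f − 1/d_o = 1/(42.00) − 1/(267) = 0.02006, so d_i = 49.84 mm.
m = −d_i/d_o = -0.1867.
|h_i| = |m|·h_o = 0.1867 × 100 = 18.7 mm. The image is real, inverted and reduced, on the far side of the lens.

18.7 mm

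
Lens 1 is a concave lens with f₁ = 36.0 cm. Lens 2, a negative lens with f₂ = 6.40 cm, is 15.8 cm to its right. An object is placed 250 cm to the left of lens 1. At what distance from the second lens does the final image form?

5.64 cm

Lens 1 is diverging, so f₁ = −36.0 cm.
Lens 1: 1/d_i1 = 1/f₁ − 1/d_o1 = 1/(-36.0) − 1/(250) = -0.03178, so d_i1 = -31.47 cm.
The intermediate image is 31.47 cm to the left of lens 1 (virtual), which is 15.8 − (-31.47) = 47.27 cm to the left of lens 2, so d_o2 = +47.27 cm.
Lens 2 is diverging, so f₂ = −6.40 cm.
Lens 2: 1/d_i2 = 1/f₂ − 1/d_o2 = 1/(-6.40) − 1/(47.27) = -0.1774, so d_i2 = -5.64 cm.
The final image is virtual, 5.64 cm to the left of lens 2 (overall magnification ≈ 0.015).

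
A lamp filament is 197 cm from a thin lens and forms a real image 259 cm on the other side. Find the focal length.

f = 112 cm (converging)

Real image ⇒ d_i = +259 cm.
1/f = 1/d_o + 1/d_i = 1/(197) + 1/(259) = 0.008937, so f = 112 cm.
Since f is positive, the thin lens is converging.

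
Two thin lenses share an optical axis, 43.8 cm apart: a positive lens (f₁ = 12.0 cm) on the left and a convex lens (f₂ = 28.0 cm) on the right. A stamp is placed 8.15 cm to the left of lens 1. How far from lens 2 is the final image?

47.0 cm

Lens 1: 1/d_i1 = 1/f₁ − 1/d_o1 = 1/(12.0) − 1/(8.15) = -0.03937, so d_i1 = -25.40 cm.
The intermediate image is 25.40 cm to the left of lens 1 (virtual), which is 43.8 − (-25.40) = 69.20 cm to the left of lens 2, so d_o2 = +69.20 cm.
Lens 2: 1/d_i2 = 1/f₂ − 1/d_o2 = 1/(28.0) − 1/(69.20) = 0.02126, so d_i2 = 47.0 cm.
The final image is real, 47.0 cm to the right of lens 2 (overall magnification ≈ -2.1).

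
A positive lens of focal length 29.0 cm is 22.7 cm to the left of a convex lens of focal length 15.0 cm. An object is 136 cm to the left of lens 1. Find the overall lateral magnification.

m = -0.139

Lens 1: 1/d_i1 = 1/(29.0) − 1/(136) = 0.02713, so d_i1 = 36.86 cm; m₁ = −d_i1/d_o1 = -0.2710.
d_o2 = 22.7 − (36.86) = -14.16 cm (virtual object).
Lens 2: 1/d_i2 = 1/(15.0) − 1/(-14.16) = 0.1373, so d_i2 = 7.284 cm; m₂ = −d_i2/d_o2 = +0.5144.
m = m₁·m₂ = (-0.2710)(+0.5144) = -0.139.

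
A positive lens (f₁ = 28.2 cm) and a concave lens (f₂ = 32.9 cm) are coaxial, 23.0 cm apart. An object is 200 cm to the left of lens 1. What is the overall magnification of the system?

m = -0.234

Lens 1: 1/d_i1 = 1/(28.2) − 1/(200) = 0.03046, so d_i1 = 32.83 cm; m₁ = −d_i1/d_o1 = -0.1641.
d_o2 = 23.0 − (32.83) = -9.830 cm (virtual object).
f₂ = −32.9 cm (diverging).
Lens 2: 1/d_i2 = 1/(-32.9) − 1/(-9.830) = 0.07133, so d_i2 = 14.02 cm; m₂ = −d_i2/d_o2 = +1.426.
m = m₁·m₂ = (-0.1641)(+1.426) = -0.234.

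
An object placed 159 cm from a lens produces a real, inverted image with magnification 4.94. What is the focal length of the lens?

m = −d_i/d_o ⇒ d_i = −m·d_o = −(-4.94)·(159) = 785.5 cm.
1/f = 1/d_o + 1/d_i = 1/(159) + 1/(785.5) = 0.007562, so f = 132 cm.
Since f is positive, the lens is converging.

f = 132 cm (converging)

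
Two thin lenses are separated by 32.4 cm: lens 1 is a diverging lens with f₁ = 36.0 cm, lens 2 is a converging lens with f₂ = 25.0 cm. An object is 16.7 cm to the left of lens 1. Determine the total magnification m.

f₁ = −36.0 cm (diverging).
Lens 1: 1/d_i1 = 1/(-36.0) − 1/(16.7) = -0.08766, so d_i1 = -11.41 cm; m₁ = −d_i1/d_o1 = +0.6832.
d_o2 = 32.4 − (-11.41) = 43.81 cm.
Lens 2: 1/d_i2 = 1/(25.0) − 1/(43.81) = 0.01717, so d_i2 = 58.23 cm; m₂ = −d_i2/d_o2 = -1.329.
m = m₁·m₂ = (+0.6832)(-1.329) = -0.908.

m = -0.908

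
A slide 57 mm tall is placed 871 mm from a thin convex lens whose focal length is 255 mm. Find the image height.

1/d_i = 1/f − 1/d_o = 1/(255.0) − 1/(871) = 0.002773, so d_i = 360.6 mm.
m = −d_i/d_o = -0.4140.
|h_i| = |m|·h_o = 0.4140 × 57 = 23.6 mm. The image is real, inverted and reduced, on the far side of the lens.

23.6 mm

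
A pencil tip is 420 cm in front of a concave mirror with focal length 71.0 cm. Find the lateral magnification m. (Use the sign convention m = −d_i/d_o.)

1/d_i = 1/f − 1/d_o = 1/(71.00) − 1/(420) = 0.01170, so d_i = 85.44 cm.
m = −d_i/d_o = −(85.44)/(420) = -0.203.
The image is real, inverted and reduced, in front of the mirror.

m = -0.203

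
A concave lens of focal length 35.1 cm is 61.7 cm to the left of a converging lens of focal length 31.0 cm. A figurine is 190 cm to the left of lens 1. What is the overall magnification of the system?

m = -0.0801

f₁ = −35.1 cm (diverging).
Lens 1: 1/d_i1 = 1/(-35.1) − 1/(190) = -0.03375, so d_i1 = -29.63 cm; m₁ = −d_i1/d_o1 = +0.1559.
d_o2 = 61.7 − (-29.63) = 91.33 cm.
Lens 2: 1/d_i2 = 1/(31.0) − 1/(91.33) = 0.02131, so d_i2 = 46.93 cm; m₂ = −d_i2/d_o2 = -0.5138.
m = m₁·m₂ = (+0.1559)(-0.5138) = -0.0801.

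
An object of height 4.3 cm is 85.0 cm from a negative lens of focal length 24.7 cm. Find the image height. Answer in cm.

For a negative lens, f = -24.7 cm.
1/d_i = 1/f − 1/d_o = 1/(-24.70) − 1/(85.0) = -0.05225, so d_i = -19.14 cm.
m = −d_i/d_o = +0.2252.
|h_i| = |m|·h_o = 0.2252 × 4.3 = 0.968 cm. The image is virtual, upright and reduced, on the same side as the object.

0.968 cm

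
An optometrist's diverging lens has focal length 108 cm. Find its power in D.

For a diverging lens, f = −108 cm.
f = -108 cm = -1.08 m.
P = 1/f = 1/(-1.08 m) = -0.926 D.

P = -0.926 D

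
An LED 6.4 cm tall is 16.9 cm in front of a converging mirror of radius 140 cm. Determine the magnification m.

m = +1.32

f = R/2 = 140/2 = 70.00 cm.
1/d_i = 1/f − 1/d_o = 1/(70.00) − 1/(16.9) = -0.04489, so d_i = -22.28 cm.
m = −d_i/d_o = −(-22.28)/(16.9) = +1.32.
The image is virtual, upright and enlarged, behind the mirror.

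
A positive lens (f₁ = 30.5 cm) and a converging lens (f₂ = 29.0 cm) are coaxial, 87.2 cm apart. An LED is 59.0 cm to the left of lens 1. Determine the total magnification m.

Lens 1: 1/d_i1 = 1/(30.5) − 1/(59.0) = 0.01584, so d_i1 = 63.14 cm; m₁ = −d_i1/d_o1 = -1.070.
d_o2 = 87.2 − (63.14) = 24.06 cm.
Lens 2: 1/d_i2 = 1/(29.0) − 1/(24.06) = -0.007080, so d_i2 = -141.2 cm; m₂ = −d_i2/d_o2 = +5.870.
m = m₁·m₂ = (-1.070)(+5.870) = -6.28.

m = -6.28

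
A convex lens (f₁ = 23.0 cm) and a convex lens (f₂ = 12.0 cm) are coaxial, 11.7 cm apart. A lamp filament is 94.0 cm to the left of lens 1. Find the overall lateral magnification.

m = -0.126

Lens 1: 1/d_i1 = 1/(23.0) − 1/(94.0) = 0.03284, so d_i1 = 30.45 cm; m₁ = −d_i1/d_o1 = -0.3239.
d_o2 = 11.7 − (30.45) = -18.75 cm (virtual object).
Lens 2: 1/d_i2 = 1/(12.0) − 1/(-18.75) = 0.1367, so d_i2 = 7.317 cm; m₂ = −d_i2/d_o2 = +0.3902.
m = m₁·m₂ = (-0.3239)(+0.3902) = -0.126.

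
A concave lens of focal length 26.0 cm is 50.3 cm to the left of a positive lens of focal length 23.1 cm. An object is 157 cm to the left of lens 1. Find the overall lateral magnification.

f₁ = −26.0 cm (diverging).
Lens 1: 1/d_i1 = 1/(-26.0) − 1/(157) = -0.04483, so d_i1 = -22.31 cm; m₁ = −d_i1/d_o1 = +0.1421.
d_o2 = 50.3 − (-22.31) = 72.61 cm.
Lens 2: 1/d_i2 = 1/(23.1) − 1/(72.61) = 0.02952, so d_i2 = 33.88 cm; m₂ = −d_i2/d_o2 = -0.4666.
m = m₁·m₂ = (+0.1421)(-0.4666) = -0.0663.

m = -0.0663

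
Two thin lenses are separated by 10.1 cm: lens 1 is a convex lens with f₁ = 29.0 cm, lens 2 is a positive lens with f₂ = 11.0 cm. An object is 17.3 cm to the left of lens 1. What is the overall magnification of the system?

Lens 1: 1/d_i1 = 1/(29.0) − 1/(17.3) = -0.02332, so d_i1 = -42.88 cm; m₁ = −d_i1/d_o1 = +2.479.
d_o2 = 10.1 − (-42.88) = 52.98 cm.
Lens 2: 1/d_i2 = 1/(11.0) − 1/(52.98) = 0.07203, so d_i2 = 13.88 cm; m₂ = −d_i2/d_o2 = -0.2620.
m = m₁·m₂ = (+2.479)(-0.2620) = -0.649.

m = -0.649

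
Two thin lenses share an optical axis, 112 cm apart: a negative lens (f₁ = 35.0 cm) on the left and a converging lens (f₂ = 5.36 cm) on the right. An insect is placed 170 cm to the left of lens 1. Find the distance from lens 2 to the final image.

Lens 1 is diverging, so f₁ = −35.0 cm.
Lens 1: 1/d_i1 = 1/f₁ − 1/d_o1 = 1/(-35.0) − 1/(170) = -0.03445, so d_i1 = -29.02 cm.
The intermediate image is 29.02 cm to the left of lens 1 (virtual), which is 112 − (-29.02) = 141.0 cm to the left of lens 2, so d_o2 = +141.0 cm.
Lens 2: 1/d_i2 = 1/f₂ − 1/d_o2 = 1/(5.36) − 1/(141.0) = 0.1795, so d_i2 = 5.57 cm.
The final image is real, 5.57 cm to the right of lens 2 (overall magnification ≈ -0.0067).

5.57 cm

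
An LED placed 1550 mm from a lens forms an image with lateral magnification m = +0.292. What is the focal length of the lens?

f = -639 mm (diverging)

m = −d_i/d_o ⇒ d_i = −m·d_o = −(+0.292)·(1550) = -452.6 mm.
1/f = 1/d_o + 1/d_i = 1/(1550) + 1/(-452.6) = -0.001564, so f = -639 mm.
Since f is negative, the lens is diverging.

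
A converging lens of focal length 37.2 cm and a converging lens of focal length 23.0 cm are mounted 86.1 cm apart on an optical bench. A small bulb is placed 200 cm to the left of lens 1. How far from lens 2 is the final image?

Lens 1: 1/d_i1 = 1/f₁ − 1/d_o1 = 1/(37.2) − 1/(200) = 0.02188, so d_i1 = 45.70 cm.
The intermediate image is 45.70 cm to the right of lens 1, which is 86.1 − (45.70) = 40.40 cm to the left of lens 2, so d_o2 = +40.40 cm.
Lens 2: 1/d_i2 = 1/f₂ − 1/d_o2 = 1/(23.0) − 1/(40.40) = 0.01873, so d_i2 = 53.4 cm.
The final image is real, 53.4 cm to the right of lens 2 (overall magnification ≈ 0.30).

53.4 cm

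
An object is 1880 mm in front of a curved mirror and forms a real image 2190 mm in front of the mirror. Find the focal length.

f = 1010 mm (concave)

Real image ⇒ d_i = +2190 mm.
1/f = 1/d_o + 1/d_i = 1/(1880) + 1/(2190) = 0.0009885, so f = 1010 mm.
Since f is positive, the curved mirror is concave.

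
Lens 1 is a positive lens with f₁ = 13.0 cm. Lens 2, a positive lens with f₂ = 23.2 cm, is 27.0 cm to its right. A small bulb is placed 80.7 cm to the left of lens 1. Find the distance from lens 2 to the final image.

22.8 cm

Lens 1: 1/d_i1 = 1/f₁ − 1/d_o1 = 1/(13.0) − 1/(80.7) = 0.06453, so d_i1 = 15.50 cm.
The intermediate image is 15.50 cm to the right of lens 1, which is 27.0 − (15.50) = 11.50 cm to the left of lens 2, so d_o2 = +11.50 cm.
Lens 2: 1/d_i2 = 1/f₂ − 1/d_o2 = 1/(23.2) − 1/(11.50) = -0.04385, so d_i2 = -22.8 cm.
The final image is virtual, 22.8 cm to the left of lens 2 (overall magnification ≈ -0.38).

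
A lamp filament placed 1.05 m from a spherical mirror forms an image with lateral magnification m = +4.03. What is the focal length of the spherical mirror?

f = 1.40 m (concave)

m = −d_i/d_o ⇒ d_i = −m·d_o = −(+4.03)·(1.05) = -4.232 m.
1/f = 1/d_o + 1/d_i = 1/(1.05) + 1/(-4.232) = 0.7161, so f = 1.40 m.
Since f is positive, the spherical mirror is concave.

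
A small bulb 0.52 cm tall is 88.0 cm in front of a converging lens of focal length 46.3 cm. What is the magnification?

1/d_i = 1/f − 1/d_o = 1/(46.30) − 1/(88.0) = 0.01023, so d_i = 97.71 cm.
m = −d_i/d_o = −(97.71)/(88.0) = -1.11.
The image is real, inverted and enlarged, on the far side of the lens.

m = -1.11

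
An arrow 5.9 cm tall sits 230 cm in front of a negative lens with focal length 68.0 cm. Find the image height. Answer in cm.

1.35 cm

For a negative lens, f = -68.0 cm.
1/d_i = 1/f − 1/d_o = 1/(-68.00) − 1/(230) = -0.01905, so d_i = -52.48 cm.
m = −d_i/d_o = +0.2282.
|h_i| = |m|·h_o = 0.2282 × 5.9 = 1.35 cm. The image is virtual, upright and reduced, on the same side as the object.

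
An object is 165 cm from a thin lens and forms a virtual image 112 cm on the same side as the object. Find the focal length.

Virtual image ⇒ d_i = −112 cm.
1/f = 1/d_o + 1/d_i = 1/(165) + 1/(-112) = -0.002868, so f = -349 cm.
Since f is negative, the thin lens is diverging.

f = -349 cm (diverging)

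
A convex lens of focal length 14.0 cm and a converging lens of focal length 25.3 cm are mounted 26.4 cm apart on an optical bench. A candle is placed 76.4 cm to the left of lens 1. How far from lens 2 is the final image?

Lens 1: 1/d_i1 = 1/f₁ − 1/d_o1 = 1/(14.0) − 1/(76.4) = 0.05834, so d_i1 = 17.14 cm.
The intermediate image is 17.14 cm to the right of lens 1, which is 26.4 − (17.14) = 9.260 cm to the left of lens 2, so d_o2 = +9.260 cm.
Lens 2: 1/d_i2 = 1/f₂ − 1/d_o2 = 1/(25.3) − 1/(9.260) = -0.06847, so d_i2 = -14.6 cm.
The final image is virtual, 14.6 cm to the left of lens 2 (overall magnification ≈ -0.35).

14.6 cm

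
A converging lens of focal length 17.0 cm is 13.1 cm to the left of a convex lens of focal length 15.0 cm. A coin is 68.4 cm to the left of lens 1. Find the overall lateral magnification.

Lens 1: 1/d_i1 = 1/(17.0) − 1/(68.4) = 0.04420, so d_i1 = 22.62 cm; m₁ = −d_i1/d_o1 = -0.3307.
d_o2 = 13.1 − (22.62) = -9.520 cm (virtual object).
Lens 2: 1/d_i2 = 1/(15.0) − 1/(-9.520) = 0.1717, so d_i2 = 5.824 cm; m₂ = −d_i2/d_o2 = +0.6117.
m = m₁·m₂ = (-0.3307)(+0.6117) = -0.202.

m = -0.202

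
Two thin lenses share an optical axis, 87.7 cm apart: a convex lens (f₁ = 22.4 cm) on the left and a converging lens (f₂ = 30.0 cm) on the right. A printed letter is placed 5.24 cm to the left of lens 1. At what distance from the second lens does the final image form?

43.9 cm

Lens 1: 1/d_i1 = 1/f₁ − 1/d_o1 = 1/(22.4) − 1/(5.24) = -0.1462, so d_i1 = -6.840 cm.
The intermediate image is 6.840 cm to the left of lens 1 (virtual), which is 87.7 − (-6.840) = 94.54 cm to the left of lens 2, so d_o2 = +94.54 cm.
Lens 2: 1/d_i2 = 1/f₂ − 1/d_o2 = 1/(30.0) − 1/(94.54) = 0.02276, so d_i2 = 43.9 cm.
The final image is real, 43.9 cm to the right of lens 2 (overall magnification ≈ -0.61).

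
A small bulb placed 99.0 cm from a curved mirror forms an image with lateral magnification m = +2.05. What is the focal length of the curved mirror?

f = 193 cm (concave)

m = −d_i/d_o ⇒ d_i = −m·d_o = −(+2.05)·(99.0) = -202.9 cm.
1/f = 1/d_o + 1/d_i = 1/(99.0) + 1/(-202.9) = 0.005172, so f = 193 cm.
Since f is positive, the curved mirror is concave.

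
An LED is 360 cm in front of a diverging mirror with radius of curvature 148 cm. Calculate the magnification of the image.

m = +0.171

f = R/2 = 148/2 = 74.00 cm; for a diverging mirror, f = -74.00 cm.
1/d_i = 1/f − 1/d_o = 1/(-74.00) − 1/(360) = -0.01629, so d_i = -61.38 cm.
m = −d_i/d_o = −(-61.38)/(360) = +0.171.
The image is virtual, upright and reduced, behind the mirror.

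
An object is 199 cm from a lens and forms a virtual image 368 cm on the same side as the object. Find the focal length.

Virtual image ⇒ d_i = −368 cm.
1/f = 1/d_o + 1/d_i = 1/(199) + 1/(-368) = 0.002308, so f = 433 cm.
Since f is positive, the lens is converging.

f = 433 cm (converging)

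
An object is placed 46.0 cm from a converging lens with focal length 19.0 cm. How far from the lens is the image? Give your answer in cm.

32.4 cm

Lens equation: 1/d_i = 1/f − 1/d_o = 1/(19.00) − 1/(46.0) = 0.05263 − 0.02174 = 0.03089, so d_i = 32.4 cm.
The image is real, inverted and reduced, on the far side of the lens.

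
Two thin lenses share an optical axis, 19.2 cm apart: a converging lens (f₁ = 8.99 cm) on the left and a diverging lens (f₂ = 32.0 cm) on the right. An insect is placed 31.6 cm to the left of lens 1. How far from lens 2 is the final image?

Lens 1: 1/d_i1 = 1/f₁ − 1/d_o1 = 1/(8.99) − 1/(31.6) = 0.07959, so d_i1 = 12.56 cm.
The intermediate image is 12.56 cm to the right of lens 1, which is 19.2 − (12.56) = 6.640 cm to the left of lens 2, so d_o2 = +6.640 cm.
Lens 2 is diverging, so f₂ = −32.0 cm.
Lens 2: 1/d_i2 = 1/f₂ − 1/d_o2 = 1/(-32.0) − 1/(6.640) = -0.1819, so d_i2 = -5.50 cm.
The final image is virtual, 5.50 cm to the left of lens 2 (overall magnification ≈ -0.33).

5.50 cm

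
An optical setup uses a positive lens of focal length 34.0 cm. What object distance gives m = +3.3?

23.7 cm

m = −d_i/d_o ⇒ d_i = −m·d_o.
1/f = 1/d_o + 1/d_i = 1/d_o − 1/(m·d_o) = (1 − 1/m)/d_o, so d_o = f(1 − 1/m) = (34.00)(1 − 1/(+3.3)) = 23.7 cm.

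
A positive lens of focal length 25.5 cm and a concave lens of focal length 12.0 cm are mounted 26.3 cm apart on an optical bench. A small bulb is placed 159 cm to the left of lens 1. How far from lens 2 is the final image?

6.16 cm

Lens 1: 1/d_i1 = 1/f₁ − 1/d_o1 = 1/(25.5) − 1/(159) = 0.03293, so d_i1 = 30.37 cm.
The intermediate image is 30.37 cm to the right of lens 1, which lies 4.070 cm to the right of lens 2 — a virtual object — so d_o2 = −4.070 cm.
Lens 2 is diverging, so f₂ = −12.0 cm.
Lens 2: 1/d_i2 = 1/f₂ − 1/d_o2 = 1/(-12.0) − 1/(-4.070) = 0.1624, so d_i2 = 6.16 cm.
The final image is real, 6.16 cm to the right of lens 2 (overall magnification ≈ -0.29).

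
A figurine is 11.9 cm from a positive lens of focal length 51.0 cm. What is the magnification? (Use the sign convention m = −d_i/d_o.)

1/d_i = 1/f − 1/d_o = 1/(51.00) − 1/(11.9) = -0.06443, so d_i = -15.52 cm.
m = −d_i/d_o = −(-15.52)/(11.9) = +1.30.
The image is virtual, upright and enlarged, on the same side as the object.

m = +1.30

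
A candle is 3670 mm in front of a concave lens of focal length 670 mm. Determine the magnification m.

For a concave lens, f = -670 mm.
1/d_i = 1/f − 1/d_o = 1/(-670.0) − 1/(3670) = -0.001765, so d_i = -566.6 mm.
m = −d_i/d_o = −(-566.6)/(3670) = +0.154.
The image is virtual, upright and reduced, on the same side as the object.

m = +0.154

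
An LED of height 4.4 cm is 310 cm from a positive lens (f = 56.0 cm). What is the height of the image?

1/d_i = 1/f − 1/d_o = 1/(56.00) − 1/(310) = 0.01463, so d_i = 68.35 cm.
m = −d_i/d_o = -0.2205.
|h_i| = |m|·h_o = 0.2205 × 4.4 = 0.970 cm. The image is real, inverted and reduced, on the far side of the lens.

0.970 cm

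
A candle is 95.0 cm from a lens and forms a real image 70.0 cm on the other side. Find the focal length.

f = 40.3 cm (converging)

Real image ⇒ d_i = +70.0 cm.
1/f = 1/d_o + 1/d_i = 1/(95.0) + 1/(70.0) = 0.02481, so f = 40.3 cm.
Since f is positive, the lens is converging.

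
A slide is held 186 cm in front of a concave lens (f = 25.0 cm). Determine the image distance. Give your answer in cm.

For a concave lens, f = -25.0 cm.
Lens equation: 1/d_i = 1/f − 1/d_o = 1/(-25.00) − 1/(186) = -0.04000 − 0.005376 = -0.04538, so d_i = -22.0 cm.
The image is virtual, upright and reduced, on the same side as the object.

22.0 cm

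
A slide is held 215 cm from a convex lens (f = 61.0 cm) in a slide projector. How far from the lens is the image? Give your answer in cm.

Lens equation: 1/d_i = 1/f − 1/d_o = 1/(61.00) − 1/(215) = 0.01639 − 0.004651 = 0.01174, so d_i = 85.2 cm.
The image is real, inverted and reduced, on the far side of the lens.

85.2 cm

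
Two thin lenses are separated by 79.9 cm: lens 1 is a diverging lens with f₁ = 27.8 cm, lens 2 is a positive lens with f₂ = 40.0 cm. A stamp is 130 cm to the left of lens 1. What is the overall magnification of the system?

m = -0.112

f₁ = −27.8 cm (diverging).
Lens 1: 1/d_i1 = 1/(-27.8) − 1/(130) = -0.04366, so d_i1 = -22.90 cm; m₁ = −d_i1/d_o1 = +0.1762.
d_o2 = 79.9 − (-22.90) = 102.8 cm.
Lens 2: 1/d_i2 = 1/(40.0) − 1/(102.8) = 0.01527, so d_i2 = 65.48 cm; m₂ = −d_i2/d_o2 = -0.6369.
m = m₁·m₂ = (+0.1762)(-0.6369) = -0.112.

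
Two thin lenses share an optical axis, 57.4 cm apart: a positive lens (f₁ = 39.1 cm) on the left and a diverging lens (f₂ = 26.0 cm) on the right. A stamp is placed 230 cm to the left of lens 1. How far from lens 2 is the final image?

7.37 cm

Lens 1: 1/d_i1 = 1/f₁ − 1/d_o1 = 1/(39.1) − 1/(230) = 0.02123, so d_i1 = 47.11 cm.
The intermediate image is 47.11 cm to the right of lens 1, which is 57.4 − (47.11) = 10.29 cm to the left of lens 2, so d_o2 = +10.29 cm.
Lens 2 is diverging, so f₂ = −26.0 cm.
Lens 2: 1/d_i2 = 1/f₂ − 1/d_o2 = 1/(-26.0) − 1/(10.29) = -0.1356, so d_i2 = -7.37 cm.
The final image is virtual, 7.37 cm to the left of lens 2 (overall magnification ≈ -0.15).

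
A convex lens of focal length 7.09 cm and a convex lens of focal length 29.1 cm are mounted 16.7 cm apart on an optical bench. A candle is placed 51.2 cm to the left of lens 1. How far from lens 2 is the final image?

11.9 cm

Lens 1: 1/d_i1 = 1/f₁ − 1/d_o1 = 1/(7.09) − 1/(51.2) = 0.1215, so d_i1 = 8.230 cm.
The intermediate image is 8.230 cm to the right of lens 1, which is 16.7 − (8.230) = 8.470 cm to the left of lens 2, so d_o2 = +8.470 cm.
Lens 2: 1/d_i2 = 1/f₂ − 1/d_o2 = 1/(29.1) − 1/(8.470) = -0.08370, so d_i2 = -11.9 cm.
The final image is virtual, 11.9 cm to the left of lens 2 (overall magnification ≈ -0.23).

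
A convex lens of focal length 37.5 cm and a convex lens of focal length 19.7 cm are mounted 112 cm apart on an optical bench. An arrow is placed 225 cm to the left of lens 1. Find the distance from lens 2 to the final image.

Lens 1: 1/d_i1 = 1/f₁ − 1/d_o1 = 1/(37.5) − 1/(225) = 0.02222, so d_i1 = 45.00 cm.
The intermediate image is 45.00 cm to the right of lens 1, which is 112 − (45.00) = 67.00 cm to the left of lens 2, so d_o2 = +67.00 cm.
Lens 2: 1/d_i2 = 1/f₂ − 1/d_o2 = 1/(19.7) − 1/(67.00) = 0.03584, so d_i2 = 27.9 cm.
The final image is real, 27.9 cm to the right of lens 2 (overall magnification ≈ 0.083).

27.9 cm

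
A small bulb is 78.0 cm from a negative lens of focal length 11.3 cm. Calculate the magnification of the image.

m = +0.127

For a negative lens, f = -11.3 cm.
1/d_i = 1/f − 1/d_o = 1/(-11.30) − 1/(78.0) = -0.1013, so d_i = -9.870 cm.
m = −d_i/d_o = −(-9.870)/(78.0) = +0.127.
The image is virtual, upright and reduced, on the same side as the object.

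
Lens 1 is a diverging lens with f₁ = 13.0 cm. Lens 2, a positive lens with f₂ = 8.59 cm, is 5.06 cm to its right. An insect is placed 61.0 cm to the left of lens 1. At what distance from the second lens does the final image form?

18.9 cm

Lens 1 is diverging, so f₁ = −13.0 cm.
Lens 1: 1/d_i1 = 1/f₁ − 1/d_o1 = 1/(-13.0) − 1/(61.0) = -0.09332, so d_i1 = -10.72 cm.
The intermediate image is 10.72 cm to the left of lens 1 (virtual), which is 5.06 − (-10.72) = 15.78 cm to the left of lens 2, so d_o2 = +15.78 cm.
Lens 2: 1/d_i2 = 1/f₂ − 1/d_o2 = 1/(8.59) − 1/(15.78) = 0.05304, so d_i2 = 18.9 cm.
The final image is real, 18.9 cm to the right of lens 2 (overall magnification ≈ -0.21).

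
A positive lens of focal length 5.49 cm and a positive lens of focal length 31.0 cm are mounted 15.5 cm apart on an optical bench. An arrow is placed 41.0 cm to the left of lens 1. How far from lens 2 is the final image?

Lens 1: 1/d_i1 = 1/f₁ − 1/d_o1 = 1/(5.49) − 1/(41.0) = 0.1578, so d_i1 = 6.339 cm.
The intermediate image is 6.339 cm to the right of lens 1, which is 15.5 − (6.339) = 9.161 cm to the left of lens 2, so d_o2 = +9.161 cm.
Lens 2: 1/d_i2 = 1/f₂ − 1/d_o2 = 1/(31.0) − 1/(9.161) = -0.07690, so d_i2 = -13.0 cm.
The final image is virtual, 13.0 cm to the left of lens 2 (overall magnification ≈ -0.22).

13.0 cm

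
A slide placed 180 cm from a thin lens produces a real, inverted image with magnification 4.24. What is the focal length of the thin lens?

m = −d_i/d_o ⇒ d_i = −m·d_o = −(-4.24)·(180) = 763.2 cm.
1/f = 1/d_o + 1/d_i = 1/(180) + 1/(763.2) = 0.006866, so f = 146 cm.
Since f is positive, the thin lens is converging.

f = 146 cm (converging)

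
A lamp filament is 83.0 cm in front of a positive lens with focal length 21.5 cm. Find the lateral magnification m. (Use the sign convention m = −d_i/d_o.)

1/d_i = 1/f − 1/d_o = 1/(21.50) − 1/(83.0) = 0.03446, so d_i = 29.02 cm.
m = −d_i/d_o = −(29.02)/(83.0) = -0.350.
The image is real, inverted and reduced, on the far side of the lens.

m = -0.350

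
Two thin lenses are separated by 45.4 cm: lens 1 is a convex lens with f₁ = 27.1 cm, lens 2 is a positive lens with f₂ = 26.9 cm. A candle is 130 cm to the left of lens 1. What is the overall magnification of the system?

m = -0.450

Lens 1: 1/d_i1 = 1/(27.1) − 1/(130) = 0.02921, so d_i1 = 34.24 cm; m₁ = −d_i1/d_o1 = -0.2634.
d_o2 = 45.4 − (34.24) = 11.16 cm.
Lens 2: 1/d_i2 = 1/(26.9) − 1/(11.16) = -0.05243, so d_i2 = -19.07 cm; m₂ = −d_i2/d_o2 = +1.709.
m = m₁·m₂ = (-0.2634)(+1.709) = -0.450.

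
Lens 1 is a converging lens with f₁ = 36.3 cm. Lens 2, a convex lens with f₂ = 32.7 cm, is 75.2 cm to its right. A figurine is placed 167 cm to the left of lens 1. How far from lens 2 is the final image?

243 cm

Lens 1: 1/d_i1 = 1/f₁ − 1/d_o1 = 1/(36.3) − 1/(167) = 0.02156, so d_i1 = 46.38 cm.
The intermediate image is 46.38 cm to the right of lens 1, which is 75.2 − (46.38) = 28.82 cm to the left of lens 2, so d_o2 = +28.82 cm.
Lens 2: 1/d_i2 = 1/f₂ − 1/d_o2 = 1/(32.7) − 1/(28.82) = -0.004117, so d_i2 = -243 cm.
The final image is virtual, 243 cm to the left of lens 2 (overall magnification ≈ -2.3).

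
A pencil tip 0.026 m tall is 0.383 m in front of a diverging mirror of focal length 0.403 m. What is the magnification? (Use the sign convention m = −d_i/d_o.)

For a diverging mirror, f = -0.403 m.
1/d_i = 1/f − 1/d_o = 1/(-0.4030) − 1/(0.383) = -5.092, so d_i = -0.1964 m.
m = −d_i/d_o = −(-0.1964)/(0.383) = +0.513.
The image is virtual, upright and reduced, behind the mirror.

m = +0.513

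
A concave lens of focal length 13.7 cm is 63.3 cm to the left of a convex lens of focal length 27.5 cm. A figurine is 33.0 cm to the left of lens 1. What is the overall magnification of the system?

f₁ = −13.7 cm (diverging).
Lens 1: 1/d_i1 = 1/(-13.7) − 1/(33.0) = -0.1033, so d_i1 = -9.681 cm; m₁ = −d_i1/d_o1 = +0.2934.
d_o2 = 63.3 − (-9.681) = 72.98 cm.
Lens 2: 1/d_i2 = 1/(27.5) − 1/(72.98) = 0.02266, so d_i2 = 44.13 cm; m₂ = −d_i2/d_o2 = -0.6047.
m = m₁·m₂ = (+0.2934)(-0.6047) = -0.177.

m = -0.177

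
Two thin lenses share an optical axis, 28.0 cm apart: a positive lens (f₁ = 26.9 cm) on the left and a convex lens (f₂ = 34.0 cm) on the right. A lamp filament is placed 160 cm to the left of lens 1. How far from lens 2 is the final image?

Lens 1: 1/d_i1 = 1/f₁ − 1/d_o1 = 1/(26.9) − 1/(160) = 0.03092, so d_i1 = 32.34 cm.
The intermediate image is 32.34 cm to the right of lens 1, which lies 4.340 cm to the right of lens 2 — a virtual object — so d_o2 = −4.340 cm.
Lens 2: 1/d_i2 = 1/f₂ − 1/d_o2 = 1/(34.0) − 1/(-4.340) = 0.2598, so d_i2 = 3.85 cm.
The final image is real, 3.85 cm to the right of lens 2 (overall magnification ≈ -0.18).

3.85 cm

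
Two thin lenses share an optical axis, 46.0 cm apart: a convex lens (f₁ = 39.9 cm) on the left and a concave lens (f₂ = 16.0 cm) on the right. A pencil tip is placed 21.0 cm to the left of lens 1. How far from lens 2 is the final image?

Lens 1: 1/d_i1 = 1/f₁ − 1/d_o1 = 1/(39.9) − 1/(21.0) = -0.02256, so d_i1 = -44.33 cm.
The intermediate image is 44.33 cm to the left of lens 1 (virtual), which is 46.0 − (-44.33) = 90.33 cm to the left of lens 2, so d_o2 = +90.33 cm.
Lens 2 is diverging, so f₂ = −16.0 cm.
Lens 2: 1/d_i2 = 1/f₂ − 1/d_o2 = 1/(-16.0) − 1/(90.33) = -0.07357, so d_i2 = -13.6 cm.
The final image is virtual, 13.6 cm to the left of lens 2 (overall magnification ≈ 0.32).

13.6 cm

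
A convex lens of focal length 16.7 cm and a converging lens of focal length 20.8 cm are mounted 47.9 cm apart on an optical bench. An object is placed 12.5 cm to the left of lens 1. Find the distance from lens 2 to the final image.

26.4 cm

Lens 1: 1/d_i1 = 1/f₁ − 1/d_o1 = 1/(16.7) − 1/(12.5) = -0.02012, so d_i1 = -49.70 cm.
The intermediate image is 49.70 cm to the left of lens 1 (virtual), which is 47.9 − (-49.70) = 97.60 cm to the left of lens 2, so d_o2 = +97.60 cm.
Lens 2: 1/d_i2 = 1/f₂ − 1/d_o2 = 1/(20.8) − 1/(97.60) = 0.03783, so d_i2 = 26.4 cm.
The final image is real, 26.4 cm to the right of lens 2 (overall magnification ≈ -1.1).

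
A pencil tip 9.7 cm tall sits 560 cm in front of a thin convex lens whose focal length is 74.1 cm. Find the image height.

1.48 cm

1/d_i = 1/f − 1/d_o = 1/(74.10) − 1/(560) = 0.01171, so d_i = 85.40 cm.
m = −d_i/d_o = -0.1525.
|h_i| = |m|·h_o = 0.1525 × 9.7 = 1.48 cm. The image is real, inverted and reduced, on the far side of the lens.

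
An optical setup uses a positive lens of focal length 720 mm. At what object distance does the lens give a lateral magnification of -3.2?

945 mm

m = −d_i/d_o ⇒ d_i = −m·d_o.
1/f = 1/d_o + 1/d_i = 1/d_o − 1/(m·d_o) = (1 − 1/m)/d_o, so d_o = f(1 − 1/m) = (720.0)(1 − 1/(-3.2)) = 945 mm.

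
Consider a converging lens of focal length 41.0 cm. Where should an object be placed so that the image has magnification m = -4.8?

49.5 cm

m = −d_i/d_o ⇒ d_i = −m·d_o.
1/f = 1/d_o + 1/d_i = 1/d_o − 1/(m·d_o) = (1 − 1/m)/d_o, so d_o = f(1 − 1/m) = (41.00)(1 − 1/(-4.8)) = 49.5 cm.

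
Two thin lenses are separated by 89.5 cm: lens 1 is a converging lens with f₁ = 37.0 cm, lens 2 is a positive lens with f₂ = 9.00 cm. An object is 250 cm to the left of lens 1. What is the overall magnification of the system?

Lens 1: 1/d_i1 = 1/(37.0) − 1/(250) = 0.02303, so d_i1 = 43.43 cm; m₁ = −d_i1/d_o1 = -0.1737.
d_o2 = 89.5 − (43.43) = 46.07 cm.
Lens 2: 1/d_i2 = 1/(9.00) − 1/(46.07) = 0.08941, so d_i2 = 11.19 cm; m₂ = −d_i2/d_o2 = -0.2428.
m = m₁·m₂ = (-0.1737)(-0.2428) = +0.0422.

m = +0.0422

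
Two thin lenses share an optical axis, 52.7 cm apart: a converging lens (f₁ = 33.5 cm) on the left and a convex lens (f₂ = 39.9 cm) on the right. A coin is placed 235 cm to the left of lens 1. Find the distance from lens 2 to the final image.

20.7 cm

Lens 1: 1/d_i1 = 1/f₁ − 1/d_o1 = 1/(33.5) − 1/(235) = 0.02560, so d_i1 = 39.07 cm.
The intermediate image is 39.07 cm to the right of lens 1, which is 52.7 − (39.07) = 13.63 cm to the left of lens 2, so d_o2 = +13.63 cm.
Lens 2: 1/d_i2 = 1/f₂ − 1/d_o2 = 1/(39.9) − 1/(13.63) = -0.04830, so d_i2 = -20.7 cm.
The final image is virtual, 20.7 cm to the left of lens 2 (overall magnification ≈ -0.25).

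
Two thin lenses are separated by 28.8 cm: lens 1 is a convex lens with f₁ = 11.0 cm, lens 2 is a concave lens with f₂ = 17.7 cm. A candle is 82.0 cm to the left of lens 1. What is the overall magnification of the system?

Lens 1: 1/d_i1 = 1/(11.0) − 1/(82.0) = 0.07871, so d_i1 = 12.70 cm; m₁ = −d_i1/d_o1 = -0.1549.
d_o2 = 28.8 − (12.70) = 16.10 cm.
f₂ = −17.7 cm (diverging).
Lens 2: 1/d_i2 = 1/(-17.7) − 1/(16.10) = -0.1186, so d_i2 = -8.431 cm; m₂ = −d_i2/d_o2 = +0.5237.
m = m₁·m₂ = (-0.1549)(+0.5237) = -0.0811.

m = -0.0811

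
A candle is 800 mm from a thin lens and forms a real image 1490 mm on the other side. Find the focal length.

Real image ⇒ d_i = +1490 mm.
1/f = 1/d_o + 1/d_i = 1/(800) + 1/(1490) = 0.001921, so f = 521 mm.
Since f is positive, the thin lens is converging.

f = 521 mm (converging)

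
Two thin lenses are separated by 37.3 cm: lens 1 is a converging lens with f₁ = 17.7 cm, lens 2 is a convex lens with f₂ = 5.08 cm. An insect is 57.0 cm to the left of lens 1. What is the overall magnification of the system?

m = +0.349

Lens 1: 1/d_i1 = 1/(17.7) − 1/(57.0) = 0.03895, so d_i1 = 25.67 cm; m₁ = −d_i1/d_o1 = -0.4504.
d_o2 = 37.3 − (25.67) = 11.63 cm.
Lens 2: 1/d_i2 = 1/(5.08) − 1/(11.63) = 0.1109, so d_i2 = 9.020 cm; m₂ = −d_i2/d_o2 = -0.7756.
m = m₁·m₂ = (-0.4504)(-0.7756) = +0.349.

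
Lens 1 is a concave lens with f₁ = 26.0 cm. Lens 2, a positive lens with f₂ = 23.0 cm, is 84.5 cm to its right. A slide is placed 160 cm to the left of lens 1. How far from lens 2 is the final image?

Lens 1 is diverging, so f₁ = −26.0 cm.
Lens 1: 1/d_i1 = 1/f₁ − 1/d_o1 = 1/(-26.0) − 1/(160) = -0.04471, so d_i1 = -22.37 cm.
The intermediate image is 22.37 cm to the left of lens 1 (virtual), which is 84.5 − (-22.37) = 106.9 cm to the left of lens 2, so d_o2 = +106.9 cm.
Lens 2: 1/d_i2 = 1/f₂ − 1/d_o2 = 1/(23.0) − 1/(106.9) = 0.03412, so d_i2 = 29.3 cm.
The final image is real, 29.3 cm to the right of lens 2 (overall magnification ≈ -0.038).

29.3 cm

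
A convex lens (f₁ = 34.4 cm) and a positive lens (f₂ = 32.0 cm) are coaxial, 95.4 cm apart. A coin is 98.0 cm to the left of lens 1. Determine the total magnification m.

m = +1.67

Lens 1: 1/d_i1 = 1/(34.4) − 1/(98.0) = 0.01887, so d_i1 = 53.01 cm; m₁ = −d_i1/d_o1 = -0.5409.
d_o2 = 95.4 − (53.01) = 42.39 cm.
Lens 2: 1/d_i2 = 1/(32.0) − 1/(42.39) = 0.007660, so d_i2 = 130.6 cm; m₂ = −d_i2/d_o2 = -3.080.
m = m₁·m₂ = (-0.5409)(-3.080) = +1.67.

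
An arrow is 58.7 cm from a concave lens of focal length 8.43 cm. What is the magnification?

For a concave lens, f = -8.43 cm.
1/d_i = 1/f − 1/d_o = 1/(-8.430) − 1/(58.7) = -0.1357, so d_i = -7.371 cm.
m = −d_i/d_o = −(-7.371)/(58.7) = +0.126.
The image is virtual, upright and reduced, on the same side as the object.

m = +0.126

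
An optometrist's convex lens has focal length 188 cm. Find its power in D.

P = +0.532 D

f = 188 cm = 1.88 m.
P = 1/f = 1/(1.88 m) = +0.532 D.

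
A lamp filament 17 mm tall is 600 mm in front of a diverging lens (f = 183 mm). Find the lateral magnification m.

m = +0.234

For a diverging lens, f = -183 mm.
1/d_i = 1/f − 1/d_o = 1/(-183.0) − 1/(600) = -0.007131, so d_i = -140.2 mm.
m = −d_i/d_o = −(-140.2)/(600) = +0.234.
The image is virtual, upright and reduced, on the same side as the object.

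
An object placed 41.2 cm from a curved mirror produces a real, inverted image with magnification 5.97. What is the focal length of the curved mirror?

m = −d_i/d_o ⇒ d_i = −m·d_o = −(-5.97)·(41.2) = 246.0 cm.
1/f = 1/d_o + 1/d_i = 1/(41.2) + 1/(246.0) = 0.02834, so f = 35.3 cm.
Since f is positive, the curved mirror is concave.

f = 35.3 cm (concave)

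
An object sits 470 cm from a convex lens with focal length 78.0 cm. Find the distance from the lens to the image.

93.5 cm

Lens equation: 1/d_i = 1/f − 1/d_o = 1/(78.00) − 1/(470) = 0.01282 − 0.002128 = 0.01069, so d_i = 93.5 cm.
The image is real, inverted and reduced, on the far side of the lens.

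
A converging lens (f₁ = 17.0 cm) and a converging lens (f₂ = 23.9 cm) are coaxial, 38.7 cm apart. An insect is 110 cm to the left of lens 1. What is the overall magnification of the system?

Lens 1: 1/d_i1 = 1/(17.0) − 1/(110) = 0.04973, so d_i1 = 20.11 cm; m₁ = −d_i1/d_o1 = -0.1828.
d_o2 = 38.7 − (20.11) = 18.59 cm.
Lens 2: 1/d_i2 = 1/(23.9) − 1/(18.59) = -0.01195, so d_i2 = -83.67 cm; m₂ = −d_i2/d_o2 = +4.501.
m = m₁·m₂ = (-0.1828)(+4.501) = -0.823.

m = -0.823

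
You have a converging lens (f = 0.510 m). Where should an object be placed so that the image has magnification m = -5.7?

0.599 m

m = −d_i/d_o ⇒ d_i = −m·d_o.
1/f = 1/d_o + 1/d_i = 1/d_o − 1/(m·d_o) = (1 − 1/m)/d_o, so d_o = f(1 − 1/m) = (0.5100)(1 − 1/(-5.7)) = 0.599 m.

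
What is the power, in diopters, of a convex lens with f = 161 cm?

P = +0.621 D

f = 161 cm = 1.61 m.
P = 1/f = 1/(1.61 m) = +0.621 D.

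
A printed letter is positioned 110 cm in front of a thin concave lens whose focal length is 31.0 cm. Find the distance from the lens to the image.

24.2 cm

For a concave lens, f = -31.0 cm.
Thin-lens equation: 1/d_i = 1/f − 1/d_o = 1/(-31.00) − 1/(110) = -0.03226 − 0.009091 = -0.04135, so d_i = -24.2 cm.
The image is virtual, upright and reduced, on the same side as the object.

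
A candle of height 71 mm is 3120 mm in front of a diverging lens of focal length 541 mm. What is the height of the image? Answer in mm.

For a diverging lens, f = -541 mm.
1/d_i = 1/f − 1/d_o = 1/(-541.0) − 1/(3120) = -0.002169, so d_i = -461.1 mm.
m = −d_i/d_o = +0.1478.
|h_i| = |m|·h_o = 0.1478 × 71 = 10.5 mm. The image is virtual, upright and reduced, on the same side as the object.

10.5 mm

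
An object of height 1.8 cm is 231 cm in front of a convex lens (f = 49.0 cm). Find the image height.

1/d_i = 1/f − 1/d_o = 1/(49.00) − 1/(231) = 0.01608, so d_i = 62.19 cm.
m = −d_i/d_o = -0.2692.
|h_i| = |m|·h_o = 0.2692 × 1.8 = 0.485 cm. The image is real, inverted and reduced, on the far side of the lens.

0.485 cm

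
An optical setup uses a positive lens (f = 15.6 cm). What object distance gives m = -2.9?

21.0 cm

m = −d_i/d_o ⇒ d_i = −m·d_o.
1/f = 1/d_o + 1/d_i = 1/d_o − 1/(m·d_o) = (1 − 1/m)/d_o, so d_o = f(1 − 1/m) = (15.60)(1 − 1/(-2.9)) = 21.0 cm.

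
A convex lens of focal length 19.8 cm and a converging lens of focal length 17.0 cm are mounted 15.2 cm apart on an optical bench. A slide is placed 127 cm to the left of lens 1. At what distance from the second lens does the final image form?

Lens 1: 1/d_i1 = 1/f₁ − 1/d_o1 = 1/(19.8) − 1/(127) = 0.04263, so d_i1 = 23.46 cm.
The intermediate image is 23.46 cm to the right of lens 1, which lies 8.260 cm to the right of lens 2 — a virtual object — so d_o2 = −8.260 cm.
Lens 2: 1/d_i2 = 1/f₂ − 1/d_o2 = 1/(17.0) − 1/(-8.260) = 0.1799, so d_i2 = 5.56 cm.
The final image is real, 5.56 cm to the right of lens 2 (overall magnification ≈ -0.12).

5.56 cm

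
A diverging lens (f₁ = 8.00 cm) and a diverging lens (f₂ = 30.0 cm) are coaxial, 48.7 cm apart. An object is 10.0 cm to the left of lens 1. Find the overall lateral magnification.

m = +0.160

f₁ = −8.00 cm (diverging).
Lens 1: 1/d_i1 = 1/(-8.00) − 1/(10.0) = -0.2250, so d_i1 = -4.444 cm; m₁ = −d_i1/d_o1 = +0.4444.
d_o2 = 48.7 − (-4.444) = 53.14 cm.
f₂ = −30.0 cm (diverging).
Lens 2: 1/d_i2 = 1/(-30.0) − 1/(53.14) = -0.05215, so d_i2 = -19.17 cm; m₂ = −d_i2/d_o2 = +0.3608.
m = m₁·m₂ = (+0.4444)(+0.3608) = +0.160.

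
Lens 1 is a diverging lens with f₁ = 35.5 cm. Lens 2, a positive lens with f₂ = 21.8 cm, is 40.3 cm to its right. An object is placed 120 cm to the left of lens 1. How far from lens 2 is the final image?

32.2 cm

Lens 1 is diverging, so f₁ = −35.5 cm.
Lens 1: 1/d_i1 = 1/f₁ − 1/d_o1 = 1/(-35.5) − 1/(120) = -0.03650, so d_i1 = -27.40 cm.
The intermediate image is 27.40 cm to the left of lens 1 (virtual), which is 40.3 − (-27.40) = 67.70 cm to the left of lens 2, so d_o2 = +67.70 cm.
Lens 2: 1/d_i2 = 1/f₂ − 1/d_o2 = 1/(21.8) − 1/(67.70) = 0.03110, so d_i2 = 32.2 cm.
The final image is real, 32.2 cm to the right of lens 2 (overall magnification ≈ -0.11).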